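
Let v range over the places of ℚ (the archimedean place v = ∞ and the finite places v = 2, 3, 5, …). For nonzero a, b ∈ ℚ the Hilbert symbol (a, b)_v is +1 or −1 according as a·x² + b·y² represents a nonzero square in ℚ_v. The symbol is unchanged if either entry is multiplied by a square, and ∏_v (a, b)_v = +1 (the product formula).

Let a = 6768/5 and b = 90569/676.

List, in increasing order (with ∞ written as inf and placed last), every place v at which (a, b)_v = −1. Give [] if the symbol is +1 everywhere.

(a, b) ≡ (235, 41) mod (ℚ^×)²; places V = {2, 3, 5, 13, 41, 47, ∞}.
(a,b)_2: α=4, β=-2; u≡3, v≡1 (mod 8); ε(u)ε(v)=1·0, αω(v)=4·0, βω(u)=-2·1; sum ≡ 0  ⇒  +1.
(a,b)_41: α=0, u≡17; β=1, v≡10 (mod 41); (17|41)=-1, (10|41)=+1; sign (−1)^0·-1^1·+1^0 = -1.
(a,b)_47: α=1, u≡10; β=2, v≡31 (mod 47); (10|47)=-1, (31|47)=-1; sign (−1)^0·-1^2·-1^1 = -1.
(a,b)_∞: sgn(235)=+, sgn(41)=+, so +1.
(a,b)_5: α=-1, u≡3; β=0, v≡4 (mod 5); (3|5)=-1, (4|5)=+1; sign (−1)^0·-1^0·+1^-1 = +1.
(a,b)_3: α=2, u≡1; β=0, v≡2 (mod 3); (1|3)=+1, (2|3)=-1; sign (−1)^0·+1^0·-1^2 = +1.
(a,b)_13: α=0, u≡12; β=-2, v≡6 (mod 13); (12|13)=+1, (6|13)=-1; sign (−1)^0·+1^-2·-1^0 = +1.
|Ram(235, 41)| = 2, even; anisotropic at {41, 47}.

[41, 47]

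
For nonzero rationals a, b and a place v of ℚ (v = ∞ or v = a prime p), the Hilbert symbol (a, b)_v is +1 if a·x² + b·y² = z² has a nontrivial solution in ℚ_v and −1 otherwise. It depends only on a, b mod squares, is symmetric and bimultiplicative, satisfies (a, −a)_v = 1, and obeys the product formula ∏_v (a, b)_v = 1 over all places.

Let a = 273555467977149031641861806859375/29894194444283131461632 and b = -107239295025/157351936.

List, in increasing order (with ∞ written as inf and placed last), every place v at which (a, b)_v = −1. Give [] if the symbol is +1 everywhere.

[11, 19, 29, 37]

Mod squares: a ≡ 23771242, b ≡ -1961. Check v ∈ {∞, 2, 3, 5, 7, 11, 13, 17, 19, 23, 29, 31, 37, 53}.
v=13: a=13^2·(≡10), b=13^0·(≡8) mod 13; (10|13)=+1, (8|13)=-1; (−1)^{2·0·6}·(+1)^0·(-1)^2 = +1.
v=29: a=29^5·(≡20), b=29^2·(≡2) mod 29; (20|29)=+1, (2|29)=-1; (−1)^{5·2·14}·(+1)^2·(-1)^5 = -1.
v=3: a=3^6·(≡1), b=3^2·(≡1) mod 3; (1|3)=+1, (1|3)=+1; (−1)^{6·2·1}·(+1)^2·(+1)^6 = +1.
v=2: v_2(a)=-29, v_2(b)=-16; units ≡ 5, 7 (mod 8); ε·ε+αω+βω = 0·1+-29·0+-16·1 ≡ 0  ⇒  (a,b)_2 = +1.
v=17: a=17^4·(≡5), b=17^2·(≡3) mod 17; (5|17)=-1, (3|17)=-1; (−1)^{4·2·8}·(-1)^2·(-1)^4 = +1.
v=7: a=7^-8·(≡5), b=7^-4·(≡6) mod 7; (5|7)=-1, (6|7)=-1; (−1)^{-8·-4·3}·(-1)^-4·(-1)^-8 = +1.
v=31: a=31^-2·(≡14), b=31^0·(≡6) mod 31; (14|31)=+1, (6|31)=-1; (−1)^{-2·0·15}·(+1)^0·(-1)^-2 = +1.
v=∞: 23771242 > 0 and -1961 < 0  ⇒  (a,b)_∞ = +1.
v=37: a=37^3·(≡23), b=37^1·(≡7) mod 37; (23|37)=-1, (7|37)=+1; (−1)^{3·1·18}·(-1)^1·(+1)^3 = -1.
v=53: a=53^3·(≡44), b=53^1·(≡28) mod 53; (44|53)=+1, (28|53)=+1; (−1)^{3·1·26}·(+1)^1·(+1)^3 = +1.
v=11: a=11^1·(≡6), b=11^0·(≡10) mod 11; (6|11)=-1, (10|11)=-1; (−1)^{1·0·5}·(-1)^0·(-1)^1 = -1.
v=23: a=23^-2·(≡16), b=23^0·(≡20) mod 23; (16|23)=+1, (20|23)=-1; (−1)^{-2·0·11}·(+1)^0·(-1)^-2 = +1.
v=5: a=5^6·(≡2), b=5^2·(≡4) mod 5; (2|5)=-1, (4|5)=+1; (−1)^{6·2·2}·(-1)^2·(+1)^6 = +1.
v=19: a=19^-1·(≡1), b=19^0·(≡15) mod 19; (1|19)=+1, (15|19)=-1; (−1)^{-1·0·9}·(+1)^0·(-1)^-1 = -1.
Ram(23771242, -1961) = {11, 19, 29, 37}; no ℚ_11-point on the conic.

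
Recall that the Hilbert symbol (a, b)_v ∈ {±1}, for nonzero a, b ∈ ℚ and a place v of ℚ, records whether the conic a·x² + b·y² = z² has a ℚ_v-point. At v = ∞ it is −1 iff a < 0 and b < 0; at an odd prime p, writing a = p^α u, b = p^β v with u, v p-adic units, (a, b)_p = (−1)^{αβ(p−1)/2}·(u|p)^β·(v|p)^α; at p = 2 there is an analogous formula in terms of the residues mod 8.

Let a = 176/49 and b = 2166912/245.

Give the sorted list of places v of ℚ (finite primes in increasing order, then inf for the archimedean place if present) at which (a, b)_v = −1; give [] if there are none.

[2, 11]

(a, b) ≡ (11, 2090) mod (ℚ^×)²; places V = {2, 3, 5, 7, 11, 19, ∞}.
(a,b)_5: α=0, u≡4; β=-1, v≡3 (mod 5); (4|5)=+1, (3|5)=-1; sign (−1)^0·+1^-1·-1^0 = +1.
(a,b)_2: α=4, β=7; u≡3, v≡5 (mod 8); ε(u)ε(v)=1·0, αω(v)=4·1, βω(u)=7·1; sum ≡ 1  ⇒  -1.
(a,b)_7: α=-2, u≡1; β=-2, v≡4 (mod 7); (1|7)=+1, (4|7)=+1; sign (−1)^0·+1^-2·+1^-2 = +1.
(a,b)_∞: sgn(11)=+, sgn(2090)=+, so +1.
(a,b)_3: α=0, u≡2; β=4, v≡2 (mod 3); (2|3)=-1, (2|3)=-1; sign (−1)^0·-1^4·-1^0 = +1.
(a,b)_19: α=0, u≡16; β=1, v≡14 (mod 19); (16|19)=+1, (14|19)=-1; sign (−1)^0·+1^1·-1^0 = +1.
(a,b)_11: α=1, u≡1; β=1, v≡5 (mod 11); (1|11)=+1, (5|11)=+1; sign (−1)^1·+1^1·+1^1 = -1.
|Ram(11, 2090)| = 2, even; anisotropic at {2, 11}.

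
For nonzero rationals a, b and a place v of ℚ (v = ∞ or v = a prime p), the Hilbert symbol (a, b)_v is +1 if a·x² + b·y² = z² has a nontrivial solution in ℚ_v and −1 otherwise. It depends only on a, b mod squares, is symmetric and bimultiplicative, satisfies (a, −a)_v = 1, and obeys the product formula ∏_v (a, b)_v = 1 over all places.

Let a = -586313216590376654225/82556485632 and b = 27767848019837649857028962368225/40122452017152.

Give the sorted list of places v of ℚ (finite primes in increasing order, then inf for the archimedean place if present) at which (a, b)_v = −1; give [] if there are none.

[2, 3, 29, 37]

Mod squares: a ≡ -698523, b ≡ 2. Check v ∈ {∞, 2, 3, 5, 7, 11, 17, 29, 31, 37, 41}.
v=∞: -698523 < 0 and 2 > 0  ⇒  (a,b)_∞ = +1.
v=37: a=37^1·(≡30), b=37^2·(≡6) mod 37; (30|37)=+1, (6|37)=-1; (−1)^{1·2·18}·(+1)^2·(-1)^1 = -1.
v=31: a=31^1·(≡2), b=31^2·(≡18) mod 31; (2|31)=+1, (18|31)=+1; (−1)^{1·2·15}·(+1)^2·(+1)^1 = +1.
v=41: a=41^2·(≡27), b=41^4·(≡23) mod 41; (27|41)=-1, (23|41)=+1; (−1)^{2·4·20}·(-1)^4·(+1)^2 = +1.
v=5: a=5^2·(≡3), b=5^2·(≡2) mod 5; (3|5)=-1, (2|5)=-1; (−1)^{2·2·2}·(-1)^2·(-1)^2 = +1.
v=17: a=17^4·(≡6), b=17^4·(≡8) mod 17; (6|17)=-1, (8|17)=+1; (−1)^{4·4·8}·(-1)^4·(+1)^4 = +1.
v=3: a=3^-9·(≡1), b=3^-14·(≡2) mod 3; (1|3)=+1, (2|3)=-1; (−1)^{-9·-14·1}·(+1)^-14·(-1)^-9 = -1.
v=29: a=29^1·(≡3), b=29^2·(≡21) mod 29; (3|29)=-1, (21|29)=-1; (−1)^{1·2·14}·(-1)^2·(-1)^1 = -1.
v=2: v_2(a)=-22, v_2(b)=-23; units ≡ 5, 1 (mod 8); ε·ε+αω+βω = 0·0+-22·0+-23·1 ≡ 1  ⇒  (a,b)_2 = -1.
v=11: a=11^4·(≡7), b=11^6·(≡6) mod 11; (7|11)=-1, (6|11)=-1; (−1)^{4·6·5}·(-1)^6·(-1)^4 = +1.
v=7: a=7^3·(≡3), b=7^4·(≡2) mod 7; (3|7)=-1, (2|7)=+1; (−1)^{3·4·3}·(-1)^4·(+1)^3 = +1.
Ram(-698523, 2) = {2, 3, 29, 37}; no ℚ_2-point on the conic.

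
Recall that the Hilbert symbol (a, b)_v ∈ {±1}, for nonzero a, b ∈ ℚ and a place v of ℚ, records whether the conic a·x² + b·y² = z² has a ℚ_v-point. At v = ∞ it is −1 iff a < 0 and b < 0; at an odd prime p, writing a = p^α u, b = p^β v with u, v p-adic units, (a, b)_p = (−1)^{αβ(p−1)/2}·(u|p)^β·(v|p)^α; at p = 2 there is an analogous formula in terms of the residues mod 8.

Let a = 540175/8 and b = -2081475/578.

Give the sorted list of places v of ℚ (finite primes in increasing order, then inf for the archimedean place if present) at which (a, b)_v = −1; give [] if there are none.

Mod squares: a ≡ 43214, b ≡ -22. Check v ∈ {∞, 2, 3, 5, 11, 17, 29, 31, 41}.
v=2: v_2(a)=-3, v_2(b)=-1; units ≡ 7, 5 (mod 8); ε·ε+αω+βω = 1·0+-3·1+-1·0 ≡ 1  ⇒  (a,b)_2 = -1.
v=∞: 43214 > 0 and -22 < 0  ⇒  (a,b)_∞ = +1.
v=3: a=3^0·(≡2), b=3^2·(≡2) mod 3; (2|3)=-1, (2|3)=-1; (−1)^{0·2·1}·(-1)^2·(-1)^0 = +1.
v=11: a=11^0·(≡8), b=11^1·(≡5) mod 11; (8|11)=-1, (5|11)=+1; (−1)^{0·1·5}·(-1)^1·(+1)^0 = -1.
v=17: a=17^1·(≡13), b=17^-2·(≡11) mod 17; (13|17)=+1, (11|17)=-1; (−1)^{1·-2·8}·(+1)^-2·(-1)^1 = -1.
v=5: a=5^2·(≡4), b=5^2·(≡2) mod 5; (4|5)=+1, (2|5)=-1; (−1)^{2·2·2}·(+1)^2·(-1)^2 = +1.
v=29: a=29^0·(≡28), b=29^2·(≡5) mod 29; (28|29)=+1, (5|29)=+1; (−1)^{0·2·14}·(+1)^2·(+1)^0 = +1.
v=31: a=31^1·(≡12), b=31^0·(≡1) mod 31; (12|31)=-1, (1|31)=+1; (−1)^{1·0·15}·(-1)^0·(+1)^1 = +1.
v=41: a=41^1·(≡12), b=41^0·(≡34) mod 41; (12|41)=-1, (34|41)=-1; (−1)^{1·0·20}·(-1)^0·(-1)^1 = -1.
(43214, -22 / ℚ) ramifies at {2, 11, 17, 41}: a division algebra.

[2, 11, 17, 41]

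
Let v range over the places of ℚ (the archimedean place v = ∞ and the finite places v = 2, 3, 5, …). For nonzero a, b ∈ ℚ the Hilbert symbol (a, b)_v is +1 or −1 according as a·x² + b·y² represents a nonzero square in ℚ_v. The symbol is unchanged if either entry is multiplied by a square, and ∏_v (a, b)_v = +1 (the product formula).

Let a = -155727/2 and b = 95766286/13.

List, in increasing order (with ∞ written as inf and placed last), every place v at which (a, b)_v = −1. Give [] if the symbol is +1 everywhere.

[2, 13]

(a, b) ≡ (-286, 10582) mod (ℚ^×)²; places V = {2, 3, 7, 11, 13, 37, ∞}.
(a,b)_37: α=0, u≡3; β=1, v≡7 (mod 37); (3|37)=+1, (7|37)=+1; sign (−1)^0·+1^1·+1^0 = +1.
(a,b)_13: α=1, u≡10; β=-1, v≡5 (mod 13); (10|13)=+1, (5|13)=-1; sign (−1)^0·+1^-1·-1^1 = -1.
(a,b)_11: α=3, u≡2; β=1, v≡5 (mod 11); (2|11)=-1, (5|11)=+1; sign (−1)^1·-1^1·+1^3 = +1.
(a,b)_2: α=-1, β=1; u≡1, v≡3 (mod 8); ε(u)ε(v)=0·1, αω(v)=-1·1, βω(u)=1·0; sum ≡ 1  ⇒  -1.
(a,b)_∞: sgn(-286)=−, sgn(10582)=+, so +1.
(a,b)_3: α=2, u≡2; β=0, v≡1 (mod 3); (2|3)=-1, (1|3)=+1; sign (−1)^0·-1^0·+1^2 = +1.
(a,b)_7: α=0, u≡1; β=6, v≡5 (mod 7); (1|7)=+1, (5|7)=-1; sign (−1)^0·+1^6·-1^0 = +1.
Ram(-286, 10582) = {2, 13}; no ℚ_2-point on the conic.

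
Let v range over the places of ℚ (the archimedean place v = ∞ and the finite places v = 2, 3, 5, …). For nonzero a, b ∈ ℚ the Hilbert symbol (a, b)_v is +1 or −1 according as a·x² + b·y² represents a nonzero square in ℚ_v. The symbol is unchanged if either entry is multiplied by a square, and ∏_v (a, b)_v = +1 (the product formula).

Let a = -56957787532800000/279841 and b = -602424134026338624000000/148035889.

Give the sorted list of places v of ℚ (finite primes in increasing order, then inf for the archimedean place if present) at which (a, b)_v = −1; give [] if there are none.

Mod squares: a ≡ -1155, b ≡ -4389. Check v ∈ {∞, 2, 3, 5, 7, 11, 13, 19, 23}.
v=7: a=7^3·(≡6), b=7^5·(≡6) mod 7; (6|7)=-1, (6|7)=-1; (−1)^{3·5·3}·(-1)^5·(-1)^3 = -1.
v=11: a=11^3·(≡3), b=11^5·(≡10) mod 11; (3|11)=+1, (10|11)=-1; (−1)^{3·5·5}·(+1)^5·(-1)^3 = +1.
v=13: a=13^0·(≡8), b=13^2·(≡2) mod 13; (8|13)=-1, (2|13)=-1; (−1)^{0·2·6}·(-1)^2·(-1)^0 = +1.
v=19: a=19^2·(≡7), b=19^3·(≡4) mod 19; (7|19)=+1, (4|19)=+1; (−1)^{2·3·9}·(+1)^3·(+1)^2 = +1.
v=∞: -1155 < 0 and -4389 < 0  ⇒  (a,b)_∞ = -1.
v=23: a=23^-4·(≡4), b=23^-6·(≡8) mod 23; (4|23)=+1, (8|23)=+1; (−1)^{-4·-6·11}·(+1)^-6·(+1)^-4 = +1.
v=5: a=5^5·(≡4), b=5^6·(≡1) mod 5; (4|5)=+1, (1|5)=+1; (−1)^{5·6·2}·(+1)^6·(+1)^5 = +1.
v=2: v_2(a)=12, v_2(b)=12; units ≡ 5, 3 (mod 8); ε·ε+αω+βω = 0·1+12·1+12·1 ≡ 0  ⇒  (a,b)_2 = +1.
v=3: a=3^3·(≡2), b=3^1·(≡1) mod 3; (2|3)=-1, (1|3)=+1; (−1)^{3·1·1}·(-1)^1·(+1)^3 = +1.
Ram(-1155, -4389) = {7, ∞}; no ℚ_7-point on the conic.

[7, inf]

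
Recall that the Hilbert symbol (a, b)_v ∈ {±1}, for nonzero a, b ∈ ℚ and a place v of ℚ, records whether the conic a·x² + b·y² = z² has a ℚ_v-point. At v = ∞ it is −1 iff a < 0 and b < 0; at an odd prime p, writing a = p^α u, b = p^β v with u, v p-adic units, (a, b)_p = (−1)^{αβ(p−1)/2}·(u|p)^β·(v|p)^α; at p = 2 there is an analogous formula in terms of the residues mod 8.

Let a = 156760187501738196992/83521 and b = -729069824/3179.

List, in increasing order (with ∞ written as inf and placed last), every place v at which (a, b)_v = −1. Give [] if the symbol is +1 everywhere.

(a, b) ≡ (1463, -1771) mod (ℚ^×)²; places V = {2, 7, 11, 17, 19, 23, ∞}.
(a,b)_19: α=5, u≡1; β=2, v≡13 (mod 19); (1|19)=+1, (13|19)=-1; sign (−1)^0·+1^2·-1^5 = -1.
(a,b)_11: α=3, u≡3; β=-1, v≡4 (mod 11); (3|11)=+1, (4|11)=+1; sign (−1)^1·+1^-1·+1^3 = -1.
(a,b)_17: α=-4, u≡15; β=-2, v≡12 (mod 17); (15|17)=+1, (12|17)=-1; sign (−1)^0·+1^-2·-1^-4 = +1.
(a,b)_7: α=3, u≡3; β=3, v≡3 (mod 7); (3|7)=-1, (3|7)=-1; sign (−1)^1·-1^3·-1^3 = -1.
(a,b)_2: α=18, β=8; u≡7, v≡5 (mod 8); ε(u)ε(v)=1·0, αω(v)=18·1, βω(u)=8·0; sum ≡ 0  ⇒  +1.
(a,b)_23: α=2, u≡21; β=1, v≡10 (mod 23); (21|23)=-1, (10|23)=-1; sign (−1)^0·-1^1·-1^2 = -1.
(a,b)_∞: sgn(1463)=+, sgn(-1771)=−, so +1.
(1463, -1771 / ℚ) ramifies at {7, 11, 19, 23}: a division algebra.

[7, 11, 19, 23]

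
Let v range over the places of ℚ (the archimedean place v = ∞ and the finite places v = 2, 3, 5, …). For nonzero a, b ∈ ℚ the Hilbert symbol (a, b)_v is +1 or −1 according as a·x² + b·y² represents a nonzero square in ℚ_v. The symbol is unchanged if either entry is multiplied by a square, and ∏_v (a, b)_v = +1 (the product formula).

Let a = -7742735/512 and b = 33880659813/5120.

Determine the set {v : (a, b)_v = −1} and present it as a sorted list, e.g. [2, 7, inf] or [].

[5, 11, 13, 17]

Mod squares: a ≡ -1870, b ≡ 65. Check v ∈ {∞, 2, 3, 5, 7, 11, 13, 17}.
v=2: v_2(a)=-9, v_2(b)=-10; units ≡ 1, 1 (mod 8); ε·ε+αω+βω = 0·0+-9·0+-10·0 ≡ 0  ⇒  (a,b)_2 = +1.
v=17: a=17^1·(≡13), b=17^2·(≡3) mod 17; (13|17)=+1, (3|17)=-1; (−1)^{1·2·8}·(+1)^2·(-1)^1 = -1.
v=7: a=7^2·(≡3), b=7^2·(≡2) mod 7; (3|7)=-1, (2|7)=+1; (−1)^{2·2·3}·(-1)^2·(+1)^2 = +1.
v=11: a=11^1·(≡10), b=11^2·(≡7) mod 11; (10|11)=-1, (7|11)=-1; (−1)^{1·2·5}·(-1)^2·(-1)^1 = -1.
v=5: a=5^1·(≡4), b=5^-1·(≡2) mod 5; (4|5)=+1, (2|5)=-1; (−1)^{1·-1·2}·(+1)^-1·(-1)^1 = -1.
v=3: a=3^0·(≡2), b=3^2·(≡2) mod 3; (2|3)=-1, (2|3)=-1; (−1)^{0·2·1}·(-1)^2·(-1)^0 = +1.
v=∞: -1870 < 0 and 65 > 0  ⇒  (a,b)_∞ = +1.
v=13: a=13^2·(≡2), b=13^3·(≡6) mod 13; (2|13)=-1, (6|13)=-1; (−1)^{2·3·6}·(-1)^3·(-1)^2 = -1.
|Ram(-1870, 65)| = 4, even; anisotropic at {5, 11, 13, 17}.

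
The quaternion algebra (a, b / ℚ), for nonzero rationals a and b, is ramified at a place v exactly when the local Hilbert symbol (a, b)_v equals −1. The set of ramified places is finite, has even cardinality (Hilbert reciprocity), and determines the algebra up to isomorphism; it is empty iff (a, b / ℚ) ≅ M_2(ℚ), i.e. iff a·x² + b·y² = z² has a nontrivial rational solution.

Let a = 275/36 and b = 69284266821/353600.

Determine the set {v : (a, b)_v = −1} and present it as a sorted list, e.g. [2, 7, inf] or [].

(a, b) ≡ (11, 1339481) mod (ℚ^×)²; places V = {2, 3, 5, 7, 11, 13, 17, 19, 23, 29, ∞}.
(a,b)_29: α=0, u≡2; β=1, v≡27 (mod 29); (2|29)=-1, (27|29)=-1; sign (−1)^0·-1^1·-1^0 = -1.
(a,b)_23: α=0, u≡7; β=2, v≡20 (mod 23); (7|23)=-1, (20|23)=-1; sign (−1)^0·-1^2·-1^0 = +1.
(a,b)_19: α=0, u≡5; β=1, v≡11 (mod 19); (5|19)=+1, (11|19)=+1; sign (−1)^0·+1^1·+1^0 = +1.
(a,b)_2: α=-2, β=-6; u≡3, v≡1 (mod 8); ε(u)ε(v)=1·0, αω(v)=-2·0, βω(u)=-6·1; sum ≡ 0  ⇒  +1.
(a,b)_7: α=0, u≡2; β=4, v≡3 (mod 7); (2|7)=+1, (3|7)=-1; sign (−1)^0·+1^4·-1^0 = +1.
(a,b)_17: α=0, u≡10; β=-1, v≡4 (mod 17); (10|17)=-1, (4|17)=+1; sign (−1)^0·-1^-1·+1^0 = -1.
(a,b)_11: α=1, u≡1; β=1, v≡1 (mod 11); (1|11)=+1, (1|11)=+1; sign (−1)^1·+1^1·+1^1 = -1.
(a,b)_∞: sgn(11)=+, sgn(1339481)=+, so +1.
(a,b)_3: α=-2, u≡2; β=2, v≡2 (mod 3); (2|3)=-1, (2|3)=-1; sign (−1)^0·-1^2·-1^-2 = +1.
(a,b)_5: α=2, u≡1; β=-2, v≡4 (mod 5); (1|5)=+1, (4|5)=+1; sign (−1)^0·+1^-2·+1^2 = +1.
(a,b)_13: α=0, u≡8; β=-1, v≡4 (mod 13); (8|13)=-1, (4|13)=+1; sign (−1)^0·-1^-1·+1^0 = -1.
|Ram(11, 1339481)| = 4, even; anisotropic at {11, 13, 17, 29}.

[11, 13, 17, 29]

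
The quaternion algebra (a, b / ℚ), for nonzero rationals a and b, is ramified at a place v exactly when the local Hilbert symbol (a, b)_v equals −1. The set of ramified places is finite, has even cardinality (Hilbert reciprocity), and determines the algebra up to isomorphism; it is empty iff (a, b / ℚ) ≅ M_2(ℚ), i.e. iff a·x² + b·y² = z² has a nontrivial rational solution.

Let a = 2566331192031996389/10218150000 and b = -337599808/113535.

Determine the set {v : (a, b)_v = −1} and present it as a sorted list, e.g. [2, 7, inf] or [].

Mod squares: a ≡ 3315, b ≡ -195. Check v ∈ {∞, 2, 3, 5, 7, 11, 13, 17, 29}.
v=11: a=11^2·(≡4), b=11^0·(≡1) mod 11; (4|11)=+1, (1|11)=+1; (−1)^{2·0·5}·(+1)^0·(+1)^2 = +1.
v=3: a=3^-5·(≡1), b=3^-3·(≡1) mod 3; (1|3)=+1, (1|3)=+1; (−1)^{-5·-3·1}·(+1)^-3·(+1)^-5 = -1.
v=7: a=7^6·(≡4), b=7^4·(≡4) mod 7; (4|7)=+1, (4|7)=+1; (−1)^{6·4·3}·(+1)^4·(+1)^6 = +1.
v=2: v_2(a)=-4, v_2(b)=6; units ≡ 3, 5 (mod 8); ε·ε+αω+βω = 1·0+-4·1+6·1 ≡ 0  ⇒  (a,b)_2 = +1.
v=5: a=5^-5·(≡3), b=5^-1·(≡1) mod 5; (3|5)=-1, (1|5)=+1; (−1)^{-5·-1·2}·(-1)^-1·(+1)^-5 = -1.
v=13: a=13^9·(≡6), b=13^3·(≡8) mod 13; (6|13)=-1, (8|13)=-1; (−1)^{9·3·6}·(-1)^3·(-1)^9 = +1.
v=17: a=17^1·(≡13), b=17^0·(≡9) mod 17; (13|17)=+1, (9|17)=+1; (−1)^{1·0·8}·(+1)^0·(+1)^1 = +1.
v=29: a=29^-2·(≡22), b=29^-2·(≡2) mod 29; (22|29)=+1, (2|29)=-1; (−1)^{-2·-2·14}·(+1)^-2·(-1)^-2 = +1.
v=∞: 3315 > 0 and -195 < 0  ⇒  (a,b)_∞ = +1.
(3315, -195 / ℚ) ramifies at {3, 5}: a division algebra.

[3, 5]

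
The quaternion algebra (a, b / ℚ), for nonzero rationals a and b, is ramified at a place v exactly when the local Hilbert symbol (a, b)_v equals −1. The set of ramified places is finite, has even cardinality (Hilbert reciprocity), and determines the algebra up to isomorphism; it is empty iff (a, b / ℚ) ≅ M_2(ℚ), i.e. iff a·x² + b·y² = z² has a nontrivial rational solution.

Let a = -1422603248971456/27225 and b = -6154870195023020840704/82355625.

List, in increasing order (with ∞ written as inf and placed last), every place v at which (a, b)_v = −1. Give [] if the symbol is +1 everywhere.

(a, b) ≡ (-19, -20550799) mod (ℚ^×)²; places V = {2, 3, 5, 11, 19, 23, 31, 37, 41, ∞}.
(a,b)_3: α=-2, u≡2; β=-2, v≡2 (mod 3); (2|3)=-1, (2|3)=-1; sign (−1)^0·-1^-2·-1^-2 = +1.
(a,b)_19: α=1, u≡15; β=1, v≡6 (mod 19); (15|19)=-1, (6|19)=+1; sign (−1)^1·-1^1·+1^1 = +1.
(a,b)_37: α=2, u≡20; β=3, v≡35 (mod 37); (20|37)=-1, (35|37)=-1; sign (−1)^0·-1^3·-1^2 = -1.
(a,b)_11: α=-2, u≡4; β=-4, v≡7 (mod 11); (4|11)=+1, (7|11)=-1; sign (−1)^0·+1^-4·-1^-2 = +1.
(a,b)_31: α=2, u≡23; β=3, v≡6 (mod 31); (23|31)=-1, (6|31)=-1; sign (−1)^0·-1^3·-1^2 = -1.
(a,b)_23: α=2, u≡12; β=3, v≡14 (mod 23); (12|23)=+1, (14|23)=-1; sign (−1)^0·+1^3·-1^2 = +1.
(a,b)_∞: sgn(-19)=−, sgn(-20550799)=−, so -1.
(a,b)_41: α=2, u≡26; β=3, v≡38 (mod 41); (26|41)=-1, (38|41)=-1; sign (−1)^0·-1^3·-1^2 = -1.
(a,b)_2: α=6, β=8; u≡5, v≡1 (mod 8); ε(u)ε(v)=0·0, αω(v)=6·0, βω(u)=8·1; sum ≡ 0  ⇒  +1.
(a,b)_5: α=-2, u≡1; β=-4, v≡4 (mod 5); (1|5)=+1, (4|5)=+1; sign (−1)^0·+1^-4·+1^-2 = +1.
Ram(-19, -20550799) = {31, 37, 41, ∞}; no ℚ_31-point on the conic.

[31, 37, 41, inf]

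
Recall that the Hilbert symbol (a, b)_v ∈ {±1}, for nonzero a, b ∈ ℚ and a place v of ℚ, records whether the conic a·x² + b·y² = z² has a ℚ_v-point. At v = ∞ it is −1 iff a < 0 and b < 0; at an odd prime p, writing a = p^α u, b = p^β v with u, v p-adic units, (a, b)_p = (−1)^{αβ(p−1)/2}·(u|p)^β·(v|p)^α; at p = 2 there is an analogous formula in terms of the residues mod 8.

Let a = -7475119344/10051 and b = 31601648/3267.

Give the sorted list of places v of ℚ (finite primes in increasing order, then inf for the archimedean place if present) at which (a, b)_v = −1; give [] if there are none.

Mod squares: a ≡ -248501, b ≡ 35061. Check v ∈ {∞, 2, 3, 7, 11, 13, 19, 23, 29, 31, 41}.
v=11: a=11^1·(≡3), b=11^-2·(≡9) mod 11; (3|11)=+1, (9|11)=+1; (−1)^{1·-2·5}·(+1)^-2·(+1)^1 = +1.
v=23: a=23^-2·(≡5), b=23^0·(≡16) mod 23; (5|23)=-1, (16|23)=+1; (−1)^{-2·0·11}·(-1)^0·(+1)^-2 = +1.
v=7: a=7^2·(≡6), b=7^0·(≡3) mod 7; (6|7)=-1, (3|7)=-1; (−1)^{2·0·3}·(-1)^0·(-1)^2 = +1.
v=29: a=29^1·(≡15), b=29^1·(≡5) mod 29; (15|29)=-1, (5|29)=+1; (−1)^{1·1·14}·(-1)^1·(+1)^1 = -1.
v=31: a=31^0·(≡13), b=31^1·(≡21) mod 31; (13|31)=-1, (21|31)=-1; (−1)^{0·1·15}·(-1)^1·(-1)^0 = -1.
v=19: a=19^-1·(≡12), b=19^0·(≡7) mod 19; (12|19)=-1, (7|19)=+1; (−1)^{-1·0·9}·(-1)^0·(+1)^-1 = +1.
v=3: a=3^6·(≡1), b=3^-3·(≡2) mod 3; (1|3)=+1, (2|3)=-1; (−1)^{6·-3·1}·(+1)^-3·(-1)^6 = +1.
v=41: a=41^1·(≡35), b=41^0·(≡35) mod 41; (35|41)=-1, (35|41)=-1; (−1)^{1·0·20}·(-1)^0·(-1)^1 = -1.
v=2: v_2(a)=4, v_2(b)=4; units ≡ 3, 5 (mod 8); ε·ε+αω+βω = 1·0+4·1+4·1 ≡ 0  ⇒  (a,b)_2 = +1.
v=13: a=13^0·(≡11), b=13^3·(≡8) mod 13; (11|13)=-1, (8|13)=-1; (−1)^{0·3·6}·(-1)^3·(-1)^0 = -1.
v=∞: -248501 < 0 and 35061 > 0  ⇒  (a,b)_∞ = +1.
|Ram(-248501, 35061)| = 4, even; anisotropic at {13, 29, 31, 41}.

[13, 29, 31, 41]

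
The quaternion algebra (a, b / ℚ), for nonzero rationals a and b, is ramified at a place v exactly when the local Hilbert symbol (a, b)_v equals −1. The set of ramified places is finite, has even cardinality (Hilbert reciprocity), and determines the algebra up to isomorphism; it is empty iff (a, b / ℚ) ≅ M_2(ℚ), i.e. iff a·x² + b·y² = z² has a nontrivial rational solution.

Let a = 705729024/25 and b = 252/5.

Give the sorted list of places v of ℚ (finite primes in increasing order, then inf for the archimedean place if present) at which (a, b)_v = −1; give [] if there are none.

(a, b) ≡ (34034, 35) mod (ℚ^×)²; places V = {2, 3, 5, 7, 11, 13, 17, ∞}.
(a,b)_2: α=9, β=2; u≡1, v≡3 (mod 8); ε(u)ε(v)=0·1, αω(v)=9·1, βω(u)=2·0; sum ≡ 1  ⇒  -1.
(a,b)_∞: sgn(34034)=+, sgn(35)=+, so +1.
(a,b)_11: α=1, u≡1; β=0, v≡2 (mod 11); (1|11)=+1, (2|11)=-1; sign (−1)^0·+1^0·-1^1 = -1.
(a,b)_13: α=1, u≡8; β=0, v≡1 (mod 13); (8|13)=-1, (1|13)=+1; sign (−1)^0·-1^0·+1^1 = +1.
(a,b)_17: α=1, u≡2; β=0, v≡13 (mod 17); (2|17)=+1, (13|17)=+1; sign (−1)^0·+1^0·+1^1 = +1.
(a,b)_7: α=1, u≡2; β=1, v≡3 (mod 7); (2|7)=+1, (3|7)=-1; sign (−1)^1·+1^1·-1^1 = +1.
(a,b)_3: α=4, u≡2; β=2, v≡2 (mod 3); (2|3)=-1, (2|3)=-1; sign (−1)^0·-1^2·-1^4 = +1.
(a,b)_5: α=-2, u≡4; β=-1, v≡2 (mod 5); (4|5)=+1, (2|5)=-1; sign (−1)^0·+1^-1·-1^-2 = +1.
Ram(34034, 35) = {2, 11}; no ℚ_2-point on the conic.

[2, 11]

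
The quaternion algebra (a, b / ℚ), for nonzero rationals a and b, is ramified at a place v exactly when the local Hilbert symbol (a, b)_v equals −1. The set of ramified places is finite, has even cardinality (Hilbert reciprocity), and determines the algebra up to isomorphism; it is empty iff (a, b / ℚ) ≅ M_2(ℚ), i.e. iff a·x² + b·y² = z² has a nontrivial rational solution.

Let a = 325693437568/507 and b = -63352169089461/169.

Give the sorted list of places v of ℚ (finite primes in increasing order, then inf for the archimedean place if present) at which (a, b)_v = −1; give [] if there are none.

[19, 29]

(a, b) ≡ (174, -28101) mod (ℚ^×)²; places V = {2, 3, 7, 13, 17, 19, 29, ∞}.
(a,b)_7: α=0, u≡3; β=4, v≡1 (mod 7); (3|7)=-1, (1|7)=+1; sign (−1)^0·-1^4·+1^0 = +1.
(a,b)_13: α=-2, u≡6; β=-2, v≡8 (mod 13); (6|13)=-1, (8|13)=-1; sign (−1)^0·-1^-2·-1^-2 = +1.
(a,b)_19: α=2, u≡2; β=3, v≡2 (mod 19); (2|19)=-1, (2|19)=-1; sign (−1)^0·-1^3·-1^2 = -1.
(a,b)_3: α=-1, u≡1; β=3, v≡2 (mod 3); (1|3)=+1, (2|3)=-1; sign (−1)^1·+1^3·-1^-1 = +1.
(a,b)_17: α=2, u≡4; β=3, v≡15 (mod 17); (4|17)=+1, (15|17)=+1; sign (−1)^0·+1^3·+1^2 = +1.
(a,b)_29: α=3, u≡22; β=1, v≡26 (mod 29); (22|29)=+1, (26|29)=-1; sign (−1)^0·+1^1·-1^3 = -1.
(a,b)_2: α=7, β=0; u≡7, v≡3 (mod 8); ε(u)ε(v)=1·1, αω(v)=7·1, βω(u)=0·0; sum ≡ 0  ⇒  +1.
(a,b)_∞: sgn(174)=+, sgn(-28101)=−, so +1.
(174, -28101 / ℚ) ramifies at {19, 29}: a division algebra.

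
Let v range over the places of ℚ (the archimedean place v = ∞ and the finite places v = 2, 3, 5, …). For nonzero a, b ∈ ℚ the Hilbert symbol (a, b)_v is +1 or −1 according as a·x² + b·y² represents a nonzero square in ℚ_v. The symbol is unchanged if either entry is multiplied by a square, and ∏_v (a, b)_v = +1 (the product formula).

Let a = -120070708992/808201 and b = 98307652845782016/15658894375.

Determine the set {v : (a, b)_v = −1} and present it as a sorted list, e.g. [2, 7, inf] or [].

[31, 47]

Mod squares: a ≡ -47, b ≡ 10199. Check v ∈ {∞, 2, 3, 5, 7, 13, 19, 29, 31, 47}.
v=47: a=47^1·(≡20), b=47^1·(≡41) mod 47; (20|47)=-1, (41|47)=-1; (−1)^{1·1·23}·(-1)^1·(-1)^1 = -1.
v=3: a=3^10·(≡1), b=3^14·(≡2) mod 3; (1|3)=+1, (2|3)=-1; (−1)^{10·14·1}·(+1)^14·(-1)^10 = +1.
v=13: a=13^2·(≡11), b=13^2·(≡11) mod 13; (11|13)=-1, (11|13)=-1; (−1)^{2·2·6}·(-1)^2·(-1)^2 = +1.
v=∞: -47 < 0 and 10199 > 0  ⇒  (a,b)_∞ = +1.
v=2: v_2(a)=8, v_2(b)=10; units ≡ 1, 7 (mod 8); ε·ε+αω+βω = 0·1+8·0+10·0 ≡ 0  ⇒  (a,b)_2 = +1.
v=29: a=29^-2·(≡3), b=29^-2·(≡9) mod 29; (3|29)=-1, (9|29)=+1; (−1)^{-2·-2·14}·(-1)^-2·(+1)^-2 = +1.
v=7: a=7^0·(≡2), b=7^1·(≡2) mod 7; (2|7)=+1, (2|7)=+1; (−1)^{0·1·3}·(+1)^1·(+1)^0 = +1.
v=5: a=5^0·(≡3), b=5^-4·(≡1) mod 5; (3|5)=-1, (1|5)=+1; (−1)^{0·-4·2}·(-1)^-4·(+1)^0 = +1.
v=19: a=19^0·(≡15), b=19^2·(≡2) mod 19; (15|19)=-1, (2|19)=-1; (−1)^{0·2·9}·(-1)^2·(-1)^0 = +1.
v=31: a=31^-2·(≡22), b=31^-3·(≡25) mod 31; (22|31)=-1, (25|31)=+1; (−1)^{-2·-3·15}·(-1)^-3·(+1)^-2 = -1.
Ram(-47, 10199) = {31, 47}; no ℚ_31-point on the conic.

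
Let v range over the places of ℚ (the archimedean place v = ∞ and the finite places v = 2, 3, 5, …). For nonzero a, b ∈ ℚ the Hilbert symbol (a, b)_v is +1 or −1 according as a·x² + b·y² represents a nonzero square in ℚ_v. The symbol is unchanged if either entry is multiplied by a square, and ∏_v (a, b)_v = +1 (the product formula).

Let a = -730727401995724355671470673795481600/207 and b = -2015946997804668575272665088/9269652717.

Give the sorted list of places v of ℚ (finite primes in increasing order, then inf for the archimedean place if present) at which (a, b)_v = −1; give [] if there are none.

[2, 13, 17, 23, 41, inf]

(a, b) ≡ (-609178, -1198171) mod (ℚ^×)²; places V = {2, 3, 5, 7, 13, 17, 19, 23, 37, 41, 43, 47, 53, ∞}.
(a,b)_3: α=-2, u≡2; β=-6, v≡2 (mod 3); (2|3)=-1, (2|3)=-1; sign (−1)^0·-1^-6·-1^-2 = +1.
(a,b)_43: α=0, u≡8; β=-2, v≡40 (mod 43); (8|43)=-1, (40|43)=+1; sign (−1)^0·-1^-2·+1^0 = +1.
(a,b)_37: α=2, u≡7; β=1, v≡17 (mod 37); (7|37)=+1, (17|37)=-1; sign (−1)^0·+1^1·-1^2 = +1.
(a,b)_41: α=7, u≡33; β=4, v≡12 (mod 41); (33|41)=+1, (12|41)=-1; sign (−1)^0·+1^4·-1^7 = -1.
(a,b)_23: α=-1, u≡17; β=-2, v≡10 (mod 23); (17|23)=-1, (10|23)=-1; sign (−1)^0·-1^-2·-1^-1 = -1.
(a,b)_19: α=3, u≡15; β=4, v≡7 (mod 19); (15|19)=-1, (7|19)=+1; sign (−1)^0·-1^4·+1^3 = +1.
(a,b)_13: α=0, u≡2; β=-1, v≡3 (mod 13); (2|13)=-1, (3|13)=+1; sign (−1)^0·-1^-1·+1^0 = -1.
(a,b)_7: α=0, u≡1; β=2, v≡3 (mod 7); (1|7)=+1, (3|7)=-1; sign (−1)^0·+1^2·-1^0 = +1.
(a,b)_2: α=19, β=22; u≡3, v≡5 (mod 8); ε(u)ε(v)=1·0, αω(v)=19·1, βω(u)=22·1; sum ≡ 1  ⇒  -1.
(a,b)_53: α=2, u≡29; β=1, v≡25 (mod 53); (29|53)=+1, (25|53)=+1; sign (−1)^0·+1^1·+1^2 = +1.
(a,b)_17: α=3, u≡16; β=2, v≡12 (mod 17); (16|17)=+1, (12|17)=-1; sign (−1)^0·+1^2·-1^3 = -1.
(a,b)_5: α=2, u≡3; β=0, v≡1 (mod 5); (3|5)=-1, (1|5)=+1; sign (−1)^0·-1^0·+1^2 = +1.
(a,b)_∞: sgn(-609178)=−, sgn(-1198171)=−, so -1.
(a,b)_47: α=2, u≡34; β=1, v≡42 (mod 47); (34|47)=+1, (42|47)=+1; sign (−1)^0·+1^1·+1^2 = +1.
(-609178, -1198171 / ℚ) ramifies at {2, 13, 17, 23, 41, ∞}: a division algebra.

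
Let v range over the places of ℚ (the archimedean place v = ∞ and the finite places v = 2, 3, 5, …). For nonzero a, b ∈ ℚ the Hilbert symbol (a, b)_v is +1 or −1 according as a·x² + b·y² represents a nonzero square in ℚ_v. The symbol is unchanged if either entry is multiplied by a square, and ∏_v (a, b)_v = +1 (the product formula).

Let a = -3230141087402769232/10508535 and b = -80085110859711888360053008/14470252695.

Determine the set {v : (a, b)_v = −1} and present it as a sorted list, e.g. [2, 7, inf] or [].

[5, 7, 17, 19, 43, inf]

(a, b) ≡ (-1995, -208335) mod (ℚ^×)²; places V = {2, 3, 5, 7, 11, 17, 19, 31, 41, 43, ∞}.
(a,b)_∞: sgn(-1995)=−, sgn(-208335)=−, so -1.
(a,b)_19: α=1, u≡6; β=1, v≡11 (mod 19); (6|19)=+1, (11|19)=+1; sign (−1)^1·+1^1·+1^1 = -1.
(a,b)_2: α=4, β=4; u≡5, v≡1 (mod 8); ε(u)ε(v)=0·0, αω(v)=4·0, βω(u)=4·1; sum ≡ 0  ⇒  +1.
(a,b)_7: α=5, u≡4; β=8, v≡5 (mod 7); (4|7)=+1, (5|7)=-1; sign (−1)^0·+1^8·-1^5 = -1.
(a,b)_3: α=-7, u≡1; β=-11, v≡2 (mod 3); (1|3)=+1, (2|3)=-1; sign (−1)^1·+1^-11·-1^-7 = +1.
(a,b)_5: α=-1, u≡4; β=-1, v≡3 (mod 5); (4|5)=+1, (3|5)=-1; sign (−1)^0·+1^-1·-1^-1 = -1.
(a,b)_43: α=2, u≡12; β=3, v≡38 (mod 43); (12|43)=-1, (38|43)=+1; sign (−1)^0·-1^3·+1^2 = -1.
(a,b)_41: α=4, u≡11; β=6, v≡24 (mod 41); (11|41)=-1, (24|41)=-1; sign (−1)^0·-1^6·-1^4 = +1.
(a,b)_11: α=2, u≡7; β=2, v≡3 (mod 11); (7|11)=-1, (3|11)=+1; sign (−1)^0·-1^2·+1^2 = +1.
(a,b)_31: α=-2, u≡20; β=-2, v≡20 (mod 31); (20|31)=+1, (20|31)=+1; sign (−1)^0·+1^-2·+1^-2 = +1.
(a,b)_17: α=0, u≡5; β=-1, v≡8 (mod 17); (5|17)=-1, (8|17)=+1; sign (−1)^0·-1^-1·+1^0 = -1.
|Ram(-1995, -208335)| = 6, even; anisotropic at {5, 7, 17, 19, 43, ∞}.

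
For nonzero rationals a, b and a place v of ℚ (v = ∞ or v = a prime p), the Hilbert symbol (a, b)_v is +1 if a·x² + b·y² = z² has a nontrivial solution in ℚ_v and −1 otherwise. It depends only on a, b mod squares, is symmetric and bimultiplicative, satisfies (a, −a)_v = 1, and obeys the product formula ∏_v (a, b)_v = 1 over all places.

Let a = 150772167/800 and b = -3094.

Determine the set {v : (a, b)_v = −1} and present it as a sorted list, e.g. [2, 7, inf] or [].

Mod squares: a ≡ 14, b ≡ -3094. Check v ∈ {∞, 2, 3, 5, 7, 13, 17}.
v=3: a=3^2·(≡2), b=3^0·(≡2) mod 3; (2|3)=-1, (2|3)=-1; (−1)^{2·0·1}·(-1)^0·(-1)^2 = +1.
v=13: a=13^2·(≡10), b=13^1·(≡9) mod 13; (10|13)=+1, (9|13)=+1; (−1)^{2·1·6}·(+1)^1·(+1)^2 = +1.
v=∞: 14 > 0 and -3094 < 0  ⇒  (a,b)_∞ = +1.
v=5: a=5^-2·(≡1), b=5^0·(≡1) mod 5; (1|5)=+1, (1|5)=+1; (−1)^{-2·0·2}·(+1)^0·(+1)^-2 = +1.
v=2: v_2(a)=-5, v_2(b)=1; units ≡ 7, 5 (mod 8); ε·ε+αω+βω = 1·0+-5·1+1·0 ≡ 1  ⇒  (a,b)_2 = -1.
v=17: a=17^2·(≡7), b=17^1·(≡5) mod 17; (7|17)=-1, (5|17)=-1; (−1)^{2·1·8}·(-1)^1·(-1)^2 = -1.
v=7: a=7^3·(≡2), b=7^1·(≡6) mod 7; (2|7)=+1, (6|7)=-1; (−1)^{3·1·3}·(+1)^1·(-1)^3 = +1.
Ram(14, -3094) = {2, 17}; no ℚ_2-point on the conic.

[2, 17]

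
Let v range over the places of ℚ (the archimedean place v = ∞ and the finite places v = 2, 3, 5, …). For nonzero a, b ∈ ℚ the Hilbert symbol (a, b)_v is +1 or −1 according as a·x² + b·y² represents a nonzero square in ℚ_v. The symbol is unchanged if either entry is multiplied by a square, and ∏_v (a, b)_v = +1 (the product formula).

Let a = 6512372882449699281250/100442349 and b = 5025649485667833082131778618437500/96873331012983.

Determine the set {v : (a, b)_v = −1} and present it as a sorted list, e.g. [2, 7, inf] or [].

Mod squares: a ≡ 714, b ≡ 665. Check v ∈ {∞, 2, 3, 5, 7, 13, 17, 19, 29, 41}.
v=19: a=19^2·(≡4), b=19^3·(≡7) mod 19; (4|19)=+1, (7|19)=+1; (−1)^{2·3·9}·(+1)^3·(+1)^2 = +1.
v=2: v_2(a)=1, v_2(b)=2; units ≡ 5, 1 (mod 8); ε·ε+αω+βω = 0·0+1·0+2·1 ≡ 0  ⇒  (a,b)_2 = +1.
v=7: a=7^-1·(≡4), b=7^-3·(≡2) mod 7; (4|7)=+1, (2|7)=+1; (−1)^{-1·-3·3}·(+1)^-3·(+1)^-1 = -1.
v=3: a=3^-15·(≡1), b=3^-24·(≡2) mod 3; (1|3)=+1, (2|3)=-1; (−1)^{-15·-24·1}·(+1)^-24·(-1)^-15 = -1.
v=29: a=29^4·(≡8), b=29^6·(≡19) mod 29; (8|29)=-1, (19|29)=-1; (−1)^{4·6·14}·(-1)^6·(-1)^4 = +1.
v=41: a=41^2·(≡26), b=41^4·(≡32) mod 41; (26|41)=-1, (32|41)=+1; (−1)^{2·4·20}·(-1)^4·(+1)^2 = +1.
v=∞: 714 > 0 and 665 > 0  ⇒  (a,b)_∞ = +1.
v=13: a=13^4·(≡4), b=13^6·(≡11) mod 13; (4|13)=+1, (11|13)=-1; (−1)^{4·6·6}·(+1)^6·(-1)^4 = +1.
v=17: a=17^1·(≡16), b=17^2·(≡9) mod 17; (16|17)=+1, (9|17)=+1; (−1)^{1·2·8}·(+1)^2·(+1)^1 = +1.
v=5: a=5^6·(≡1), b=5^7·(≡2) mod 5; (1|5)=+1, (2|5)=-1; (−1)^{6·7·2}·(+1)^7·(-1)^6 = +1.
|Ram(714, 665)| = 2, even; anisotropic at {3, 7}.

[3, 7]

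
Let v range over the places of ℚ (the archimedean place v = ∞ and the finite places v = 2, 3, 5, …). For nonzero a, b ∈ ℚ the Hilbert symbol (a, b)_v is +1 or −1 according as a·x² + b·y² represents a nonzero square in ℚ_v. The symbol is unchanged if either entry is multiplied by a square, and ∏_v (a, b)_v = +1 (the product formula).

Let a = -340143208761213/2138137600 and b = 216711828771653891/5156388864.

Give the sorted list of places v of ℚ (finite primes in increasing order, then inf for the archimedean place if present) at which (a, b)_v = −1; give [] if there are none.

(a, b) ≡ (-210197, 851) mod (ℚ^×)²; places V = {2, 3, 5, 11, 13, 17, 19, 23, 37, 53, ∞}.
(a,b)_23: α=3, u≡22; β=3, v≡7 (mod 23); (22|23)=-1, (7|23)=-1; sign (−1)^1·-1^3·-1^3 = -1.
(a,b)_37: α=1, u≡2; β=1, v≡15 (mod 37); (2|37)=-1, (15|37)=-1; sign (−1)^0·-1^1·-1^1 = +1.
(a,b)_13: α=1, u≡10; β=2, v≡11 (mod 13); (10|13)=+1, (11|13)=-1; sign (−1)^0·+1^2·-1^1 = -1.
(a,b)_3: α=2, u≡1; β=-2, v≡2 (mod 3); (1|3)=+1, (2|3)=-1; sign (−1)^0·+1^-2·-1^2 = +1.
(a,b)_∞: sgn(-210197)=−, sgn(851)=+, so +1.
(a,b)_2: α=-10, β=-14; u≡3, v≡3 (mod 8); ε(u)ε(v)=1·1, αω(v)=-10·1, βω(u)=-14·1; sum ≡ 1  ⇒  -1.
(a,b)_5: α=-2, u≡3; β=0, v≡4 (mod 5); (3|5)=-1, (4|5)=+1; sign (−1)^0·-1^0·+1^-2 = +1.
(a,b)_17: α=-4, u≡2; β=-2, v≡15 (mod 17); (2|17)=+1, (15|17)=+1; sign (−1)^0·+1^-2·+1^-4 = +1.
(a,b)_11: α=2, u≡10; β=-2, v≡9 (mod 11); (10|11)=-1, (9|11)=+1; sign (−1)^0·-1^-2·+1^2 = +1.
(a,b)_53: α=2, u≡42; β=4, v≡31 (mod 53); (42|53)=+1, (31|53)=-1; sign (−1)^0·+1^4·-1^2 = +1.
(a,b)_19: α=1, u≡2; β=2, v≡8 (mod 19); (2|19)=-1, (8|19)=-1; sign (−1)^0·-1^2·-1^1 = -1.
|Ram(-210197, 851)| = 4, even; anisotropic at {2, 13, 19, 23}.

[2, 13, 19, 23]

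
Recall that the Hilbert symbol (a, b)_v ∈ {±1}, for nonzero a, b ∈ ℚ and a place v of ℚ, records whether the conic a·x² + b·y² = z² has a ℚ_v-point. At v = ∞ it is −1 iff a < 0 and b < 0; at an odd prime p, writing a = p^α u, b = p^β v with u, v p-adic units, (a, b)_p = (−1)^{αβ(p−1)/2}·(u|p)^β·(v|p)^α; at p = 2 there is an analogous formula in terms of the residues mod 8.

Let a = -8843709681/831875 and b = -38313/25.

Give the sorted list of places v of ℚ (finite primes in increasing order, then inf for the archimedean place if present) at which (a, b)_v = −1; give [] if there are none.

Mod squares: a ≡ -11, b ≡ -473. Check v ∈ {∞, 2, 3, 5, 11, 43}.
v=2: v_2(a)=0, v_2(b)=0; units ≡ 5, 7 (mod 8); ε·ε+αω+βω = 0·1+0·0+0·1 ≡ 0  ⇒  (a,b)_2 = +1.
v=43: a=43^2·(≡12), b=43^1·(≡28) mod 43; (12|43)=-1, (28|43)=-1; (−1)^{2·1·21}·(-1)^1·(-1)^2 = -1.
v=11: a=11^-3·(≡2), b=11^1·(≡5) mod 11; (2|11)=-1, (5|11)=+1; (−1)^{-3·1·5}·(-1)^1·(+1)^-3 = +1.
v=3: a=3^14·(≡1), b=3^4·(≡1) mod 3; (1|3)=+1, (1|3)=+1; (−1)^{14·4·1}·(+1)^4·(+1)^14 = +1.
v=5: a=5^-4·(≡4), b=5^-2·(≡2) mod 5; (4|5)=+1, (2|5)=-1; (−1)^{-4·-2·2}·(+1)^-2·(-1)^-4 = +1.
v=∞: -11 < 0 and -473 < 0  ⇒  (a,b)_∞ = -1.
Ram(-11, -473) = {43, ∞}; no ℚ_43-point on the conic.

[43, inf]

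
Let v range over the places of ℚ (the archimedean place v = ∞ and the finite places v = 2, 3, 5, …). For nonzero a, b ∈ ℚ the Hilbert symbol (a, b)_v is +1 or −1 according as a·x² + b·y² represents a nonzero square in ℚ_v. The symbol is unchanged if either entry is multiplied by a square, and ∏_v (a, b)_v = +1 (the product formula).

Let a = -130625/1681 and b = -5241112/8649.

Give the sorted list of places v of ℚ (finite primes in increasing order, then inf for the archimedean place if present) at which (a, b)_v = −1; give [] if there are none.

(a, b) ≡ (-209, -1558) mod (ℚ^×)²; places V = {2, 3, 5, 11, 19, 29, 31, 41, ∞}.
(a,b)_31: α=0, u≡19; β=-2, v≡3 (mod 31); (19|31)=+1, (3|31)=-1; sign (−1)^0·+1^-2·-1^0 = +1.
(a,b)_2: α=0, β=3; u≡7, v≡5 (mod 8); ε(u)ε(v)=1·0, αω(v)=0·1, βω(u)=3·0; sum ≡ 0  ⇒  +1.
(a,b)_3: α=0, u≡1; β=-2, v≡2 (mod 3); (1|3)=+1, (2|3)=-1; sign (−1)^0·+1^-2·-1^0 = +1.
(a,b)_41: α=-2, u≡1; β=1, v≡38 (mod 41); (1|41)=+1, (38|41)=-1; sign (−1)^0·+1^1·-1^-2 = +1.
(a,b)_11: α=1, u≡3; β=0, v≡1 (mod 11); (3|11)=+1, (1|11)=+1; sign (−1)^0·+1^0·+1^1 = +1.
(a,b)_29: α=0, u≡9; β=2, v≡17 (mod 29); (9|29)=+1, (17|29)=-1; sign (−1)^0·+1^2·-1^0 = +1.
(a,b)_5: α=4, u≡1; β=0, v≡2 (mod 5); (1|5)=+1, (2|5)=-1; sign (−1)^0·+1^0·-1^4 = +1.
(a,b)_∞: sgn(-209)=−, sgn(-1558)=−, so -1.
(a,b)_19: α=1, u≡13; β=1, v≡8 (mod 19); (13|19)=-1, (8|19)=-1; sign (−1)^1·-1^1·-1^1 = -1.
|Ram(-209, -1558)| = 2, even; anisotropic at {19, ∞}.

[19, inf]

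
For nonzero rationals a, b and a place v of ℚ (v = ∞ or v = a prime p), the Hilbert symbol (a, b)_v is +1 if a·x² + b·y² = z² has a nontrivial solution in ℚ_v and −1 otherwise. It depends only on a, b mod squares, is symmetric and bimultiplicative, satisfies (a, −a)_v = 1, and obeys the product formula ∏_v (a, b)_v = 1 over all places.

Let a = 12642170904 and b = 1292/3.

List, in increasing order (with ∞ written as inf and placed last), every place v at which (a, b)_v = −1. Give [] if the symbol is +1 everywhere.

[3, 19]

(a, b) ≡ (374, 969) mod (ℚ^×)²; places V = {2, 3, 11, 17, 19, ∞}.
(a,b)_∞: sgn(374)=+, sgn(969)=+, so +1.
(a,b)_19: α=2, u≡14; β=1, v≡10 (mod 19); (14|19)=-1, (10|19)=-1; sign (−1)^0·-1^1·-1^2 = -1.
(a,b)_11: α=1, u≡3; β=0, v≡9 (mod 11); (3|11)=+1, (9|11)=+1; sign (−1)^0·+1^0·+1^1 = +1.
(a,b)_2: α=3, β=2; u≡3, v≡1 (mod 8); ε(u)ε(v)=1·0, αω(v)=3·0, βω(u)=2·1; sum ≡ 0  ⇒  +1.
(a,b)_3: α=4, u≡2; β=-1, v≡2 (mod 3); (2|3)=-1, (2|3)=-1; sign (−1)^0·-1^-1·-1^4 = -1.
(a,b)_17: α=3, u≡3; β=1, v≡14 (mod 17); (3|17)=-1, (14|17)=-1; sign (−1)^0·-1^1·-1^3 = +1.
Ram(374, 969) = {3, 19}; no ℚ_3-point on the conic.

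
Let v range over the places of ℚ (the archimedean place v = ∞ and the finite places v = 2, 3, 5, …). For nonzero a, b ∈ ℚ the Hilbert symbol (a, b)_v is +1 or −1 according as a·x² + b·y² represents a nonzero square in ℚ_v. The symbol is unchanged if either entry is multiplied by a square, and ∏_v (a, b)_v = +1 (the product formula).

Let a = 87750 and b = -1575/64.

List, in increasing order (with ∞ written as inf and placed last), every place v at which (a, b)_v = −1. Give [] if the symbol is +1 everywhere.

(a, b) ≡ (390, -7) mod (ℚ^×)²; places V = {2, 3, 5, 7, 13, ∞}.
(a,b)_5: α=3, u≡2; β=2, v≡3 (mod 5); (2|5)=-1, (3|5)=-1; sign (−1)^0·-1^2·-1^3 = -1.
(a,b)_13: α=1, u≡3; β=0, v≡2 (mod 13); (3|13)=+1, (2|13)=-1; sign (−1)^0·+1^0·-1^1 = -1.
(a,b)_∞: sgn(390)=+, sgn(-7)=−, so +1.
(a,b)_2: α=1, β=-6; u≡3, v≡1 (mod 8); ε(u)ε(v)=1·0, αω(v)=1·0, βω(u)=-6·1; sum ≡ 0  ⇒  +1.
(a,b)_3: α=3, u≡1; β=2, v≡2 (mod 3); (1|3)=+1, (2|3)=-1; sign (−1)^0·+1^2·-1^3 = -1.
(a,b)_7: α=0, u≡5; β=1, v≡6 (mod 7); (5|7)=-1, (6|7)=-1; sign (−1)^0·-1^1·-1^0 = -1.
|Ram(390, -7)| = 4, even; anisotropic at {3, 5, 7, 13}.

[3, 5, 7, 13]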